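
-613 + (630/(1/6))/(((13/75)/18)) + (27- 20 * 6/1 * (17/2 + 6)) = 5072762/13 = 390212.46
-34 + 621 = 587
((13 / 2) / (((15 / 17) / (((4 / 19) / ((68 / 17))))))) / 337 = 221 / 192090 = 0.00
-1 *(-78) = 78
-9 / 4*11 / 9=-11 / 4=-2.75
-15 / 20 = -3 / 4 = -0.75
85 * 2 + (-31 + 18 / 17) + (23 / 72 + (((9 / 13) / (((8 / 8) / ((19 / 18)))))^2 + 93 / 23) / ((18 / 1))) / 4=140.20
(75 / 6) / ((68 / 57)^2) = 81225 / 9248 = 8.78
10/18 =5/9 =0.56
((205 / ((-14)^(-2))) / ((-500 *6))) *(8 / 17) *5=-8036 / 255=-31.51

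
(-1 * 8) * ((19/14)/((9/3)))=-76/21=-3.62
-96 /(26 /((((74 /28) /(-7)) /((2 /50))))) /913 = 22200 /581581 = 0.04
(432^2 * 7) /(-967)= -1306368 /967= -1350.95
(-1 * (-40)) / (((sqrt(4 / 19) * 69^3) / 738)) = 1640 * sqrt(19) / 36501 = 0.20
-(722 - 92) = -630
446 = 446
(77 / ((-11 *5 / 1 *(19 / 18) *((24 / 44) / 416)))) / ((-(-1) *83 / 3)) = -288288 / 7885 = -36.56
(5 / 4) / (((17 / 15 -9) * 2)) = -0.08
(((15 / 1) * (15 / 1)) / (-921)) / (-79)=75 / 24253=0.00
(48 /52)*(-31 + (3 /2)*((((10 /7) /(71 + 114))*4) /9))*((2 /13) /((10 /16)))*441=-97102656 /31265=-3105.79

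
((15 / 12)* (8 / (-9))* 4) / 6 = -20 / 27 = -0.74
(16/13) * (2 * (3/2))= 48/13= 3.69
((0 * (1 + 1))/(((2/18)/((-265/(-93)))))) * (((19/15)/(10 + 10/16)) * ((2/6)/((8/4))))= 0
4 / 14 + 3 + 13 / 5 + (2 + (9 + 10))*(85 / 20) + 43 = 19339 / 140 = 138.14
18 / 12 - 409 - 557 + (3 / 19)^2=-696351 / 722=-964.48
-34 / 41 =-0.83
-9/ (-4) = 9/ 4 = 2.25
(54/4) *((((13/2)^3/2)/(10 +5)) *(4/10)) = 19773/400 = 49.43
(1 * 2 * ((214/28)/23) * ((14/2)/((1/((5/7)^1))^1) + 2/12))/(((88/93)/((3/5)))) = 308481/141680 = 2.18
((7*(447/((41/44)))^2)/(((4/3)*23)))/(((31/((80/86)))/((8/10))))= 64987477632/51537779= 1260.97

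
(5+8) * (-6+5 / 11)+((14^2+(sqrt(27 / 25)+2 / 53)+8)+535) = 3 * sqrt(3) / 5+388830 / 583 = 667.99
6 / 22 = 0.27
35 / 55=7 / 11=0.64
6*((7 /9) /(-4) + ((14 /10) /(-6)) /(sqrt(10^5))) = -7 /6 - 7*sqrt(10) /5000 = -1.17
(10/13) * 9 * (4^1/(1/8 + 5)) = 2880/533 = 5.40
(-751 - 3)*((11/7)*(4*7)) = -33176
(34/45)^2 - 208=-420044/2025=-207.43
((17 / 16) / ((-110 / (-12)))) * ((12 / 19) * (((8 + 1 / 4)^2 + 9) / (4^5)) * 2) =188649 / 17121280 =0.01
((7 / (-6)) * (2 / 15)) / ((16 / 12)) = -7 / 60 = -0.12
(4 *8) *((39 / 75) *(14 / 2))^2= 264992 / 625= 423.99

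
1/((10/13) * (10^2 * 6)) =0.00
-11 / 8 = -1.38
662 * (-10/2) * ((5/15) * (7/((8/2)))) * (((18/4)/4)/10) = -6951/32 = -217.22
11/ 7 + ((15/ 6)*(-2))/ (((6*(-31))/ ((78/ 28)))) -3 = -1175/ 868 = -1.35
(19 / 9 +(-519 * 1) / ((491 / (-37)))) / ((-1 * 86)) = -91078 / 190017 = -0.48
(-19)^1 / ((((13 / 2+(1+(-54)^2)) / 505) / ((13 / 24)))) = -124735 / 70164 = -1.78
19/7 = 2.71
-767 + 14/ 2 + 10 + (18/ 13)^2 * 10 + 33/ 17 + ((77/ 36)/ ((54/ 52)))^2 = -491737641355/ 678591108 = -724.64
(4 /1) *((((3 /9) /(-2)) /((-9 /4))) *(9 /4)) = 0.67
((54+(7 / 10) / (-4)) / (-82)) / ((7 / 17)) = -36601 / 22960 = -1.59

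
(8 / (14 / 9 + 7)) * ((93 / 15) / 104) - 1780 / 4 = -2226946 / 5005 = -444.94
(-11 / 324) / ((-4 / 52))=0.44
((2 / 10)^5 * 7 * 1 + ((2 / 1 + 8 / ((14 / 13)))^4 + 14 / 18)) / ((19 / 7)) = 28090374902 / 9646875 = 2911.86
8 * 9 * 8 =576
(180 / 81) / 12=5 / 27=0.19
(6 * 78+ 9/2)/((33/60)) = 859.09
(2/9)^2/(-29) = -4/2349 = -0.00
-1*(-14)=14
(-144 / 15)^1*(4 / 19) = -192 / 95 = -2.02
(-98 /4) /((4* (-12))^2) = -49 /4608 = -0.01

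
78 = 78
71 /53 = 1.34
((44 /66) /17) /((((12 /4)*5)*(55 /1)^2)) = 2 /2314125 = 0.00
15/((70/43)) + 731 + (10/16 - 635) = 105.84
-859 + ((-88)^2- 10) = 6875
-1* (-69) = 69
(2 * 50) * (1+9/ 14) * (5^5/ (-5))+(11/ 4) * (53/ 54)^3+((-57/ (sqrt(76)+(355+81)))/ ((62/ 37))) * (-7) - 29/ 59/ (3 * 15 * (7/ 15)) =-102675.46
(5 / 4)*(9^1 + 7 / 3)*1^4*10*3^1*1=425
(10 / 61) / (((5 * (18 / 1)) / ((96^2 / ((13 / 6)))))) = 6144 / 793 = 7.75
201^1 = 201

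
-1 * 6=-6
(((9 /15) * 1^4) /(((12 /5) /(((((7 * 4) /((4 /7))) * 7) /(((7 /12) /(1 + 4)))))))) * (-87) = -63945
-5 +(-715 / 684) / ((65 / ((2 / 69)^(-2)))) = -7339 / 304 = -24.14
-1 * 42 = -42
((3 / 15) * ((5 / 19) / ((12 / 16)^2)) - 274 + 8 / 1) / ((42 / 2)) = -45470 / 3591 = -12.66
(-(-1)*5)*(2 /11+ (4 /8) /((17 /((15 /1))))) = 1165 /374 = 3.11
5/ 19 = 0.26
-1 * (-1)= 1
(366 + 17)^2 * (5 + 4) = 1320201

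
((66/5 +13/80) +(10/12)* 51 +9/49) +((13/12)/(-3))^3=640109851/11430720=56.00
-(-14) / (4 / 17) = 119 / 2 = 59.50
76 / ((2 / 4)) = 152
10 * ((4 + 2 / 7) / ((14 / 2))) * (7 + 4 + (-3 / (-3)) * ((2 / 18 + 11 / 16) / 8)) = 67.96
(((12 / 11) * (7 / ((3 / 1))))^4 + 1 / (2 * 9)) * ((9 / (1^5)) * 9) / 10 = 99706041 / 292820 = 340.50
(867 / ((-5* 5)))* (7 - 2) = -867 / 5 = -173.40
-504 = -504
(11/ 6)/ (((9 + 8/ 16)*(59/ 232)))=2552/ 3363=0.76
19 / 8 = 2.38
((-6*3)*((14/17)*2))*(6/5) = -3024/85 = -35.58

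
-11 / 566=-0.02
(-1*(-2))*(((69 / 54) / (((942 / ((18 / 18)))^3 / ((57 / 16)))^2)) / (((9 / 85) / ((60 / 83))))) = 3528775 / 11134859407017795293184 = 0.00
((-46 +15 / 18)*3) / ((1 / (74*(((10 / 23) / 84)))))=-50135 / 966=-51.90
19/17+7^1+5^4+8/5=53951/85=634.72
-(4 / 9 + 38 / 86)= -343 / 387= -0.89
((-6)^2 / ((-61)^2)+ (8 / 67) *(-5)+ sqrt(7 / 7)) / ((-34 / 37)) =-3806523 / 8476438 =-0.45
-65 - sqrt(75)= -65 - 5 * sqrt(3)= -73.66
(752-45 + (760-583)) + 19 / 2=1787 / 2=893.50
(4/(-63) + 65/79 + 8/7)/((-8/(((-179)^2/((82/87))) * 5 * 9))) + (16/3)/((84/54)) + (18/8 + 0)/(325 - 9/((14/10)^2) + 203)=-1128025491873057/3101303632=-363726.23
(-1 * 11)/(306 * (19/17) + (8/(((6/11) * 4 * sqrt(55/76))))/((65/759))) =-2091375/63614552 + 180895 * sqrt(1045)/1208676488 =-0.03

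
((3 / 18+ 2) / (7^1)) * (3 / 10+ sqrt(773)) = 13 / 140+ 13 * sqrt(773) / 42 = 8.70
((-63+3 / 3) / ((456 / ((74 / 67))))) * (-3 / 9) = 1147 / 22914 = 0.05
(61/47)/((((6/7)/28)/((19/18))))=56791/1269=44.75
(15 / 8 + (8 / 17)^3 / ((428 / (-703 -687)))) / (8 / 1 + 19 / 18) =58158045 / 342750532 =0.17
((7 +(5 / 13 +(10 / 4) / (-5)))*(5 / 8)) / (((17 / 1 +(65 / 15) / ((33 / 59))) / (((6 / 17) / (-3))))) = -0.02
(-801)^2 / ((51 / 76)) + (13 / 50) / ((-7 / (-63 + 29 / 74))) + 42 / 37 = 420977326493 / 440300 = 956114.75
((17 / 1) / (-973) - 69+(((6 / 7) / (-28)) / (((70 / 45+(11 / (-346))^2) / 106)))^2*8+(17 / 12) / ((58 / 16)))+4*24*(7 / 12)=1808084452376672725084 / 81667801332266242317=22.14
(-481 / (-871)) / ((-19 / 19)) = -37 / 67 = -0.55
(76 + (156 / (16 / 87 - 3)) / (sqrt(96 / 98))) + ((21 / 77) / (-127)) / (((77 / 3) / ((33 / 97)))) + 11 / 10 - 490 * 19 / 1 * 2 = -18598.87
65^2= 4225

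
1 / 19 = 0.05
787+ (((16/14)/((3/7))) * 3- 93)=702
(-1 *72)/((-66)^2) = -2/121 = -0.02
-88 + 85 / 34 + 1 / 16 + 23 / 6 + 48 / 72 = -1295 / 16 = -80.94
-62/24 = -31/12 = -2.58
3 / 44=0.07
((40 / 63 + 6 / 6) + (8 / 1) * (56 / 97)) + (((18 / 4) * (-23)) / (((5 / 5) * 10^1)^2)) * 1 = 6378023 / 1222200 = 5.22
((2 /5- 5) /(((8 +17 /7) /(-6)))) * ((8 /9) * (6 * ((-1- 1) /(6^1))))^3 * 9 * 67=-88367104 /9855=-8966.73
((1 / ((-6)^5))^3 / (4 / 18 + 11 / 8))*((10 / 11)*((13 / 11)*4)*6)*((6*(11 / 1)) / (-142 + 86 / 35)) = 455 / 28018181740032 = 0.00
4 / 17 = 0.24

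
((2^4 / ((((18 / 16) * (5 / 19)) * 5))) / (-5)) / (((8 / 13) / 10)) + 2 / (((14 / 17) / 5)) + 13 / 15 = -34838 / 1575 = -22.12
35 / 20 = 7 / 4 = 1.75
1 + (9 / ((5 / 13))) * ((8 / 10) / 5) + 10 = 1843 / 125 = 14.74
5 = 5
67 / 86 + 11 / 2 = 6.28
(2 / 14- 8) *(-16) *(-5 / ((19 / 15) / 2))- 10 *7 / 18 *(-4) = -1169380 / 1197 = -976.93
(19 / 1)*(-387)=-7353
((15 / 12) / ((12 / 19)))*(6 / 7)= 95 / 56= 1.70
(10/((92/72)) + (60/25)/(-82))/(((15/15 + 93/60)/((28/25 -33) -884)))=-1122319352/400775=-2800.37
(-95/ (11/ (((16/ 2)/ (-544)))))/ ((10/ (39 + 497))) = 6.81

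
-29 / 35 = -0.83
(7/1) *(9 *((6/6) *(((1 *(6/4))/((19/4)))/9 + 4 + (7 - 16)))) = -5943/19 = -312.79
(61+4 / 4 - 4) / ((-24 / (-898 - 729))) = 47183 / 12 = 3931.92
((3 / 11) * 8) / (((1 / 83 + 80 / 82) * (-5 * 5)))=-81672 / 924275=-0.09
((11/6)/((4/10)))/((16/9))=165/64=2.58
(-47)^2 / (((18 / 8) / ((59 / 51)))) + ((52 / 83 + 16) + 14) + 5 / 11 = 488993855 / 419067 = 1166.86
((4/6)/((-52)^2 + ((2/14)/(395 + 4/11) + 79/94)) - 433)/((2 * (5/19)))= -191037889998923/232208579970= -822.70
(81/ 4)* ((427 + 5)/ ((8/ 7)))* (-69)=-1056321/ 2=-528160.50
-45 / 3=-15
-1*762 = -762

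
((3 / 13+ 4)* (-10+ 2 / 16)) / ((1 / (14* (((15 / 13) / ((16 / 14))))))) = -3193575 / 5408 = -590.53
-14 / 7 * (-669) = 1338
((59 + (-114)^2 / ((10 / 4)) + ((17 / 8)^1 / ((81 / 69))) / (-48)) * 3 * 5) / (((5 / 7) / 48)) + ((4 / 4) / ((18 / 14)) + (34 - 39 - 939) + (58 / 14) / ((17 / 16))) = 226986963013 / 42840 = 5298481.86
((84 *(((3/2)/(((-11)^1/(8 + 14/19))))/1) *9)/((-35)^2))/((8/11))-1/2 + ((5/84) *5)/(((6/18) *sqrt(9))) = -48413/39900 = -1.21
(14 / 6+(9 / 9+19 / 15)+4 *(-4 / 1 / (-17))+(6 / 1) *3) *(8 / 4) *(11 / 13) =44022 / 1105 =39.84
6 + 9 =15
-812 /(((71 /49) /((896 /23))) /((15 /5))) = -106950144 /1633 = -65493.05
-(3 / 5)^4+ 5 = 3044 / 625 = 4.87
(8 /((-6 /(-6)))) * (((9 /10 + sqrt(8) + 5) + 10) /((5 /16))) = 256 * sqrt(2) /5 + 10176 /25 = 479.45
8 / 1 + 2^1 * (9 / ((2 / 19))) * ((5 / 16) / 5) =299 / 16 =18.69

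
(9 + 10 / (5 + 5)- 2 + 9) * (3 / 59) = 51 / 59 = 0.86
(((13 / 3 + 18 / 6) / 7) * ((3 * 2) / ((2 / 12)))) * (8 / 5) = 2112 / 35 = 60.34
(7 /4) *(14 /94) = 49 /188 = 0.26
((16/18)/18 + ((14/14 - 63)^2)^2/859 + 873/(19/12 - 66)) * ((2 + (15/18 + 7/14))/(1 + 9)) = 924464472392/161353701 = 5729.43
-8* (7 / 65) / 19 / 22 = -28 / 13585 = -0.00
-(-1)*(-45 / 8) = -45 / 8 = -5.62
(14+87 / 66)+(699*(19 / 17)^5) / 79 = 75878303333 / 2467711466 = 30.75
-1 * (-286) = 286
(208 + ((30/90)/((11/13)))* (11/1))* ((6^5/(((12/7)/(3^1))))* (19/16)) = 6862401/2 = 3431200.50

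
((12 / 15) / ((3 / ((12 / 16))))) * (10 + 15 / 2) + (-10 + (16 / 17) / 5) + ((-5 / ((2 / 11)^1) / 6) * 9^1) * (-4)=26977 / 170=158.69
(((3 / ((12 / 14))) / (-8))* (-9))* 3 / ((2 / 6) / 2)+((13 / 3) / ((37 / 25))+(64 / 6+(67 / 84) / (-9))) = 4720609 / 55944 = 84.38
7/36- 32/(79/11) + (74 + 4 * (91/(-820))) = 40400281/583020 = 69.29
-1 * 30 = -30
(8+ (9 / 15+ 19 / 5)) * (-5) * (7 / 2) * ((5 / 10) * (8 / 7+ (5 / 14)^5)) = -19151211 / 153664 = -124.63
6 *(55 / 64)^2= 9075 / 2048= 4.43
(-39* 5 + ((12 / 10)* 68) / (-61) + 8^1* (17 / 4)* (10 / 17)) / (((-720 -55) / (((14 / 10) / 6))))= 376481 / 7091250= 0.05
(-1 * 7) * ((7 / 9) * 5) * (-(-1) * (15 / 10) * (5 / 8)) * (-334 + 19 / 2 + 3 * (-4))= 824425 / 96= 8587.76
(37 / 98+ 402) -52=34337 / 98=350.38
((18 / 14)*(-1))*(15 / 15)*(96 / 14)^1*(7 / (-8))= 54 / 7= 7.71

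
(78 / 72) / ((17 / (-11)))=-143 / 204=-0.70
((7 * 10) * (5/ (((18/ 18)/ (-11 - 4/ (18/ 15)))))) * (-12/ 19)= 60200/ 19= 3168.42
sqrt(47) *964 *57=54948 *sqrt(47)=376704.51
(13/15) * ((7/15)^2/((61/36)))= 2548/22875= 0.11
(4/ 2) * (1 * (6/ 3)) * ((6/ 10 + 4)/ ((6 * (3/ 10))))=92/ 9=10.22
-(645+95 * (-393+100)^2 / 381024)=-253916135 / 381024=-666.40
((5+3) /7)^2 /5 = 64 /245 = 0.26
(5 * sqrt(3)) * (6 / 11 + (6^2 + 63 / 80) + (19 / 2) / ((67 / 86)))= 2920111 * sqrt(3) / 11792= 428.92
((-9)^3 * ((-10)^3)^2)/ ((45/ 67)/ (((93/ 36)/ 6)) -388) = 378533250000/ 200659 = 1886450.40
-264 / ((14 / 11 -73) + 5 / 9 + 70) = 6534 / 29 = 225.31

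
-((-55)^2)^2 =-9150625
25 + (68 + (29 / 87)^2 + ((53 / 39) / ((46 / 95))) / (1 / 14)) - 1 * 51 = 219056 / 2691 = 81.40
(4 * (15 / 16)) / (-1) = -15 / 4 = -3.75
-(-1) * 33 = 33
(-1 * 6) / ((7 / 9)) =-7.71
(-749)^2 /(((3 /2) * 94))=3978.73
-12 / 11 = -1.09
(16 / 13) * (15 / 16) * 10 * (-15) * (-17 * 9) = 344250 / 13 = 26480.77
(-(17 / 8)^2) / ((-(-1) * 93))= -289 / 5952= -0.05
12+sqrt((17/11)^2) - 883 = -9564/11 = -869.45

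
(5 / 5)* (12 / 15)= 4 / 5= 0.80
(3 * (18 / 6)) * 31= 279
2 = 2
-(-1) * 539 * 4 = 2156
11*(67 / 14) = 737 / 14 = 52.64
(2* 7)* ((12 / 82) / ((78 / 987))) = 13818 / 533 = 25.92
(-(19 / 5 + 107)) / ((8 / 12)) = -831 / 5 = -166.20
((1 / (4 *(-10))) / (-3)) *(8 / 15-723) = -6.02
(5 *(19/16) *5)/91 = 475/1456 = 0.33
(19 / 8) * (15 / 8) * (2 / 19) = 15 / 32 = 0.47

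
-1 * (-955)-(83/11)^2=108666/121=898.07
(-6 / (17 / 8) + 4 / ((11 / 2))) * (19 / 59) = -7448 / 11033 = -0.68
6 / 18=1 / 3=0.33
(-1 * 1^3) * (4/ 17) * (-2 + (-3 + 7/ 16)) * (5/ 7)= 0.77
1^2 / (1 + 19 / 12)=0.39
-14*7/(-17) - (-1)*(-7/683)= 66815/11611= 5.75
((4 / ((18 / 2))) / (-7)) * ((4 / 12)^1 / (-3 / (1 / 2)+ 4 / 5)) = 10 / 2457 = 0.00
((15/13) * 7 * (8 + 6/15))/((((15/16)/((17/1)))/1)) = 79968/65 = 1230.28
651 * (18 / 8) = 5859 / 4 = 1464.75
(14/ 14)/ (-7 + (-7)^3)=-1/ 350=-0.00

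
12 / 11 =1.09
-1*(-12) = 12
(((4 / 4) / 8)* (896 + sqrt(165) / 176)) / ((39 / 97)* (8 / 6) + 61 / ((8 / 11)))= 97* sqrt(165) / 11528528 + 86912 / 65503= 1.33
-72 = -72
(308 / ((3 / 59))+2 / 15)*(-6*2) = -363448 / 5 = -72689.60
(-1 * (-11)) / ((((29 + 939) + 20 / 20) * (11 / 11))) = 0.01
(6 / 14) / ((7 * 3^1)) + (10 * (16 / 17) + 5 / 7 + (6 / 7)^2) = 9064 / 833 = 10.88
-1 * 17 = -17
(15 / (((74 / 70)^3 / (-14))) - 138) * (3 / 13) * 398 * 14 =-267353430624 / 658489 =-406010.47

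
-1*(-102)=102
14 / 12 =7 / 6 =1.17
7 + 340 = 347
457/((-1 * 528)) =-457/528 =-0.87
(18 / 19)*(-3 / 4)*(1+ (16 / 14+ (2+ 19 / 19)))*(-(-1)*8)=-3888 / 133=-29.23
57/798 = 1/14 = 0.07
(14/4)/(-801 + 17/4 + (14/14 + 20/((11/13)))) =-0.00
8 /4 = 2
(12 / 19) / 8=0.08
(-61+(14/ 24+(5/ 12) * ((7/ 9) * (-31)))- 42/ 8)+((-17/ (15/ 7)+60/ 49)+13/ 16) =-8637529/ 105840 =-81.61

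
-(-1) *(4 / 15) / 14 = 0.02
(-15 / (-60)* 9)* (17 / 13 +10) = 1323 / 52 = 25.44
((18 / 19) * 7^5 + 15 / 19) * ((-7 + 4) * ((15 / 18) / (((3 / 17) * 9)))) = -8571995 / 342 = -25064.31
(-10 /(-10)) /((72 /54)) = 3 /4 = 0.75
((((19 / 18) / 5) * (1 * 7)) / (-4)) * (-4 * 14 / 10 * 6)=12.41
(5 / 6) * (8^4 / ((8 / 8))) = 10240 / 3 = 3413.33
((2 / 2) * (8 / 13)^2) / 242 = 32 / 20449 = 0.00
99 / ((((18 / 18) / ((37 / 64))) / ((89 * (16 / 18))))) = 36223 / 8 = 4527.88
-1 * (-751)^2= -564001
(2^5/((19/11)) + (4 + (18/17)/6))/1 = 7333/323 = 22.70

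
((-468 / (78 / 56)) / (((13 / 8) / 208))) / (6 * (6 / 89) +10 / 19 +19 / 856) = -62253907968 / 1379473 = -45128.76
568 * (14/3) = 7952/3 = 2650.67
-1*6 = -6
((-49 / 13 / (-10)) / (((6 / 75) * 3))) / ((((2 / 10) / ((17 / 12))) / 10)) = 104125 / 936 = 111.24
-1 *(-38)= 38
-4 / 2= -2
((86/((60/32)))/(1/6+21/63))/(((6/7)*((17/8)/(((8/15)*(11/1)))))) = 3390464/11475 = 295.47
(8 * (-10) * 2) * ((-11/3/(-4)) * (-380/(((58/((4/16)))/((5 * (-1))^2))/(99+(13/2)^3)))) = 390438125/174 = 2243897.27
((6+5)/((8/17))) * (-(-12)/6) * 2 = 187/2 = 93.50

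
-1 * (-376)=376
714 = 714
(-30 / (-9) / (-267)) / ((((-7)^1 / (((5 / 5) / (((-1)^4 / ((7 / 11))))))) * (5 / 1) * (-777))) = -0.00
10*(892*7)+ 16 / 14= 437088 / 7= 62441.14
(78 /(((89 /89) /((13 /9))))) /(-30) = -169 /45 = -3.76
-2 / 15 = -0.13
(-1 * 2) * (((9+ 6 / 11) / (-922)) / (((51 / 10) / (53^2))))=983150 / 86207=11.40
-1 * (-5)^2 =-25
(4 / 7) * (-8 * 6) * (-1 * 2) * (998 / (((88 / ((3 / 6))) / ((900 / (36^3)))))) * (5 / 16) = 62375 / 33264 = 1.88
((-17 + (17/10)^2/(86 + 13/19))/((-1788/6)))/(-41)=-2794409/2012304600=-0.00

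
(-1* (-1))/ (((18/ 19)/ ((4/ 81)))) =38/ 729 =0.05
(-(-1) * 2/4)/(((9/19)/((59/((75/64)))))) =35872/675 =53.14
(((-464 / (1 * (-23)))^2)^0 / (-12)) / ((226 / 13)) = -13 / 2712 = -0.00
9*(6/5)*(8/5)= 432/25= 17.28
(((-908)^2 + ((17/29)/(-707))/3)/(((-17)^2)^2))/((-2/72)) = -608543473908/1712431063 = -355.37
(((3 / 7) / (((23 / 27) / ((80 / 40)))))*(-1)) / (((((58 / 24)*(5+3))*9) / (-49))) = 189 / 667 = 0.28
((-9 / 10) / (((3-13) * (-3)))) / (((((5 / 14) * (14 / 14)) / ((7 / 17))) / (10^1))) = -147 / 425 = -0.35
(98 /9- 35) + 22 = -19 /9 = -2.11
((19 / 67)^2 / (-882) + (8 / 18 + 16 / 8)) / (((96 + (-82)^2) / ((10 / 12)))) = 9677923 / 32402894832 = 0.00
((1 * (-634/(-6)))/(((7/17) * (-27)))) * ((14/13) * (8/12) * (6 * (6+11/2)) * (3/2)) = -247894/351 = -706.25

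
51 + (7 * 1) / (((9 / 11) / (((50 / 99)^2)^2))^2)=315303051771218011 / 6177051260219961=51.04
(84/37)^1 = 84/37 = 2.27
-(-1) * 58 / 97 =58 / 97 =0.60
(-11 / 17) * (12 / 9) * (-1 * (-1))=-44 / 51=-0.86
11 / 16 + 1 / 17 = 0.75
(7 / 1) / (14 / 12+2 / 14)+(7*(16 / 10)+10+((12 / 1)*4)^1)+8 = 908 / 11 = 82.55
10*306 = 3060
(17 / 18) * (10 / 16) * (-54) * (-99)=25245 / 8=3155.62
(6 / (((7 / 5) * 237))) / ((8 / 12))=15 / 553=0.03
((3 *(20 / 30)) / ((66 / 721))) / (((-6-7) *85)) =-721 / 36465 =-0.02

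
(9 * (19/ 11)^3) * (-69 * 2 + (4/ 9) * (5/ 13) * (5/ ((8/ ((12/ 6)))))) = -110573939/ 17303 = -6390.45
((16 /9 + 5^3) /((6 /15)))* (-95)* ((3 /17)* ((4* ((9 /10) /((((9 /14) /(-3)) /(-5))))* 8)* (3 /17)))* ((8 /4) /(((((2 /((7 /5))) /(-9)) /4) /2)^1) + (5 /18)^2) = 495233775260 /7803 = 63467099.23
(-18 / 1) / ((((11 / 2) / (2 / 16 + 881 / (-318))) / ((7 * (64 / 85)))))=452256 / 9911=45.63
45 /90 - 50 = -99 /2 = -49.50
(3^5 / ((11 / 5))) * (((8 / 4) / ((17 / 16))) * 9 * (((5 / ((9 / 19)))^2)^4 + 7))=1061472738274827520 / 3680721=288387176934.85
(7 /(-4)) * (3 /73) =-21 /292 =-0.07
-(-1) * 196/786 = 98/393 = 0.25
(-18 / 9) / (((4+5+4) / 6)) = -12 / 13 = -0.92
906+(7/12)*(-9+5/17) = 900.92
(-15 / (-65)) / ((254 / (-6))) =-0.01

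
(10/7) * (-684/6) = -162.86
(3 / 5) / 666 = 1 / 1110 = 0.00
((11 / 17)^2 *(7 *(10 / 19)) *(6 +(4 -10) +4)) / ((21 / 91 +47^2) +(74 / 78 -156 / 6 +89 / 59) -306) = 38978940 / 11874732271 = 0.00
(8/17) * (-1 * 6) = -48/17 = -2.82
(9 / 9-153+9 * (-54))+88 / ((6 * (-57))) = -109142 / 171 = -638.26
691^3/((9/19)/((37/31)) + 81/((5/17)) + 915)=1159736889065/4185651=277074.44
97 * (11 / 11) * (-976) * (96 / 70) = -4544256 / 35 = -129835.89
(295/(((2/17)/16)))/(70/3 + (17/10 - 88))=-1203600/1889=-637.16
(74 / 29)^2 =5476 / 841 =6.51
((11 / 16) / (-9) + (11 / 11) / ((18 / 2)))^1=5 / 144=0.03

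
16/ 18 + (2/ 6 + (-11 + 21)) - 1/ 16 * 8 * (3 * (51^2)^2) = -182660225/ 18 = -10147790.28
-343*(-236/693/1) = 11564/99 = 116.81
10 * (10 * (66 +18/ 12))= 6750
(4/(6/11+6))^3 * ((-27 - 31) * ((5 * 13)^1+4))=-887777/972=-913.35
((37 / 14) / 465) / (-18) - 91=-91.00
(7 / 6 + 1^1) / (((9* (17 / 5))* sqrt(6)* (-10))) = -13* sqrt(6) / 11016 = -0.00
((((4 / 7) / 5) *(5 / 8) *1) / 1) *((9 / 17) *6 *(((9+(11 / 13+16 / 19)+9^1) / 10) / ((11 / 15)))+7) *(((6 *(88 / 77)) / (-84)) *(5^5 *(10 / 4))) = -11206656250 / 15842827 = -707.36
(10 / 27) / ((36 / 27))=0.28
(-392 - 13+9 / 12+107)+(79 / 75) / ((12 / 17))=-133091 / 450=-295.76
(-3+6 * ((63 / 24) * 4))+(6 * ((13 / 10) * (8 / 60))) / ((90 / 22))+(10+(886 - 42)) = 1028536 / 1125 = 914.25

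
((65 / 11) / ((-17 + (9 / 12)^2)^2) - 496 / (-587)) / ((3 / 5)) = 645256240 / 446624233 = 1.44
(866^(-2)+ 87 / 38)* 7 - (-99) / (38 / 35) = 1527660505 / 14249164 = 107.21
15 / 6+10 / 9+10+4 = 317 / 18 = 17.61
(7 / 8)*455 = 398.12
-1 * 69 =-69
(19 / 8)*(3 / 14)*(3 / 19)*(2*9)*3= 243 / 56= 4.34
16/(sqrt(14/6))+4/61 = 4/61+16 * sqrt(21)/7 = 10.54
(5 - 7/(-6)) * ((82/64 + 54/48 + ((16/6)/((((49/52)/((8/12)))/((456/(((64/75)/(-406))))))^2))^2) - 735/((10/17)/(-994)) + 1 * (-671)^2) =11221063183253053297091007745/460992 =24341123453884347878251.70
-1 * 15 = -15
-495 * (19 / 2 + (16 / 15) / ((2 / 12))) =-15741 / 2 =-7870.50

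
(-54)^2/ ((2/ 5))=7290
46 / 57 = 0.81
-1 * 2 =-2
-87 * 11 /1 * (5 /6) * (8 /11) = -580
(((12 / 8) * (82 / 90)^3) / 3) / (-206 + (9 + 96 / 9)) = -68921 / 33959250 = -0.00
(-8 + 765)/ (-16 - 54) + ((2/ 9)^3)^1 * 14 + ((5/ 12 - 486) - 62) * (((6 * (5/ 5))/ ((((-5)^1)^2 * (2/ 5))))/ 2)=-174.94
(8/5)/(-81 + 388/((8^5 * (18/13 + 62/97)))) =-167247872/8466311935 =-0.02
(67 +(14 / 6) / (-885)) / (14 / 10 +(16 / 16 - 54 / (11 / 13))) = -978329 / 896859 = -1.09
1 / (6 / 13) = 13 / 6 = 2.17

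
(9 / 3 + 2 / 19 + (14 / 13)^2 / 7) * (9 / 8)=94527 / 25688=3.68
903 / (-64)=-903 / 64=-14.11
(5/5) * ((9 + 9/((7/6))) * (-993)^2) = 115367733/7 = 16481104.71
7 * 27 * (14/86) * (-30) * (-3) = 119070/43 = 2769.07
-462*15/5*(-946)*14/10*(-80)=-146849472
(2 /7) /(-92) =-1 /322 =-0.00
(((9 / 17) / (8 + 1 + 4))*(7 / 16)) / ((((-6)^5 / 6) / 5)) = -35 / 509184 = -0.00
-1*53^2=-2809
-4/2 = -2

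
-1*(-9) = 9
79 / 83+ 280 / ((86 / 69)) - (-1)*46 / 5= 4190059 / 17845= 234.80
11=11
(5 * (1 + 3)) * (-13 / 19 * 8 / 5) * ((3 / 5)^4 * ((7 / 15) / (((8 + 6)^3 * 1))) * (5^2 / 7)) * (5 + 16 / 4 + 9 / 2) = -18954 / 814625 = -0.02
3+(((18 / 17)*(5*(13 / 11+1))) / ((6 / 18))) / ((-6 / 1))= -2.78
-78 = -78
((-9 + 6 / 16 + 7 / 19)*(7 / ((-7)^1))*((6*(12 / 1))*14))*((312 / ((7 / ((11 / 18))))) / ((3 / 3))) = 4307160 / 19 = 226692.63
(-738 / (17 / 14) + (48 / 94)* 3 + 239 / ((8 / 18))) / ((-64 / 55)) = 12037905 / 204544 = 58.85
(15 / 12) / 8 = 5 / 32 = 0.16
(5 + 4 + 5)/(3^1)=14/3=4.67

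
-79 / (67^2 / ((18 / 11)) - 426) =-1422 / 41711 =-0.03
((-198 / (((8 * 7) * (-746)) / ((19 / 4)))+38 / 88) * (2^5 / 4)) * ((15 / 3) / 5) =417563 / 114884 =3.63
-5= -5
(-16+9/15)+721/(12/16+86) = -12299/1735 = -7.09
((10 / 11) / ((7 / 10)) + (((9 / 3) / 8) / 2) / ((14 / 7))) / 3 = 3431 / 7392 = 0.46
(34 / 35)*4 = 136 / 35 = 3.89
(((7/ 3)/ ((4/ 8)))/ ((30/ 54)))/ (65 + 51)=21/ 290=0.07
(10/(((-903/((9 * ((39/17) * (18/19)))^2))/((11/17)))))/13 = -112586760/533851493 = -0.21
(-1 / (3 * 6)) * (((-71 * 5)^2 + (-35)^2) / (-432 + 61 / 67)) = 4262875 / 259947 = 16.40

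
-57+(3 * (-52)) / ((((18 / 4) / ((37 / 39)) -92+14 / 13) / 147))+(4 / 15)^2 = 260113417 / 1243575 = 209.17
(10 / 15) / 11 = 2 / 33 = 0.06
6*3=18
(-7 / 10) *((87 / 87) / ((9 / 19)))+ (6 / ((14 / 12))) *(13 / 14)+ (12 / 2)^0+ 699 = 3101543 / 4410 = 703.30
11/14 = 0.79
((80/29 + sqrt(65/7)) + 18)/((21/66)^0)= sqrt(455)/7 + 602/29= 23.81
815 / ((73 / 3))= 2445 / 73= 33.49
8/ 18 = 4/ 9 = 0.44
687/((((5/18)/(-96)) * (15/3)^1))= -1187136/25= -47485.44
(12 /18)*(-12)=-8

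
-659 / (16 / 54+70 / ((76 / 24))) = -338067 / 11492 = -29.42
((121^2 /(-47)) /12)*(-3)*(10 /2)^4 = 9150625 /188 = 48673.54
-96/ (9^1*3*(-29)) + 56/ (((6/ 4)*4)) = 2468/ 261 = 9.46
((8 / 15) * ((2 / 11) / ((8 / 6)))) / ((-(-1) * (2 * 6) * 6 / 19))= 19 / 990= 0.02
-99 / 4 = -24.75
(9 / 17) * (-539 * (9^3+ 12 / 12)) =-208307.65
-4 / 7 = -0.57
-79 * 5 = -395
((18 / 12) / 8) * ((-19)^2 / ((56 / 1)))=1.21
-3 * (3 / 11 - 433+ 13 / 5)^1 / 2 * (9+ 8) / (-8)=-1371.03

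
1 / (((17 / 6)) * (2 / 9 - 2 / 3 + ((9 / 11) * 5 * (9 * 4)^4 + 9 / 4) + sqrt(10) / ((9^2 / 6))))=11637081426168 / 226553976803069511389 - 627264 * sqrt(10) / 1132769884015347556945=0.00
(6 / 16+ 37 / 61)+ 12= 6335 / 488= 12.98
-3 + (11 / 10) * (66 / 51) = -134 / 85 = -1.58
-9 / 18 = -1 / 2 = -0.50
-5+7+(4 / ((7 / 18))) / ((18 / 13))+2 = 11.43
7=7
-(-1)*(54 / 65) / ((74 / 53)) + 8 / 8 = 3836 / 2405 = 1.60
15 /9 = 5 /3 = 1.67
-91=-91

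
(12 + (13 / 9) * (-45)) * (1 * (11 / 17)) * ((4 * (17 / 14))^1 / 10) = -583 / 35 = -16.66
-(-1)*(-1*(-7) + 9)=16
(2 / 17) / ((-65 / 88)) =-176 / 1105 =-0.16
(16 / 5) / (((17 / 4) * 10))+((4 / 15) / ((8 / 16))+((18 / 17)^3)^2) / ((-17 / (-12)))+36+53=927841627873 / 10258466825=90.45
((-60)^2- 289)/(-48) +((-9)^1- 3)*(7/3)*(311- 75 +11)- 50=-337679/48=-7034.98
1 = 1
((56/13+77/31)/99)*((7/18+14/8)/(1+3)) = 19159/522288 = 0.04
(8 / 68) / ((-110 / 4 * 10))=-2 / 4675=-0.00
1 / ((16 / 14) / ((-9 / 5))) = -63 / 40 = -1.58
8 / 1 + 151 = 159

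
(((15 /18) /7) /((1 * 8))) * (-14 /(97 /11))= -55 /2328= -0.02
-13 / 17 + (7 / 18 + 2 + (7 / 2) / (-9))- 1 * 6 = -81 / 17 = -4.76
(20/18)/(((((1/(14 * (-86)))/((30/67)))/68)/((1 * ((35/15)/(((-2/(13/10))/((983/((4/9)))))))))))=9154620020/67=136636119.70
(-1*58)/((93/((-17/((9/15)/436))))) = 2149480/279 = 7704.23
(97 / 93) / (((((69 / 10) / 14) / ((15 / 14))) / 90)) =145500 / 713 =204.07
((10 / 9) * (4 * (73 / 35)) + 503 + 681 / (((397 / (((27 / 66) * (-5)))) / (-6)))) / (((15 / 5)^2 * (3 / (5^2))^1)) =3668202400 / 7428267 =493.82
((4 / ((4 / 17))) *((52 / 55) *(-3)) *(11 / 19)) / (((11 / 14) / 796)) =-29553888 / 1045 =-28281.23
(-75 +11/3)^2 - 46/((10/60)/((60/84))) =308152/63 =4891.30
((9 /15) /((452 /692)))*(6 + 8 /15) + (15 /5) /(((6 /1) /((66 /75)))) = 18197 /2825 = 6.44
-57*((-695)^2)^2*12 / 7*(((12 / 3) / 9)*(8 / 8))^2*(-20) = 5674175823200000 / 63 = 90066282907936.51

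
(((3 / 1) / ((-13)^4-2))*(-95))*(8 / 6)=-380 / 28559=-0.01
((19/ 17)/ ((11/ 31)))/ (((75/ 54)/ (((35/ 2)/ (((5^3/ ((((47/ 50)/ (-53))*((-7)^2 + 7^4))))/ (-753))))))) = 64349438013/ 6194375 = 10388.37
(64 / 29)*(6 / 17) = 384 / 493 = 0.78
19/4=4.75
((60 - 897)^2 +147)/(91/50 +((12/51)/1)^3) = 172130885400/450283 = 382272.67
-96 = -96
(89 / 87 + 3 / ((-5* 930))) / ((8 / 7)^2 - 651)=-6755287 / 4292949750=-0.00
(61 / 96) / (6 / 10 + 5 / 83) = 25315 / 26304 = 0.96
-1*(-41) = 41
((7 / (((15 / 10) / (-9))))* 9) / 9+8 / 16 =-83 / 2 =-41.50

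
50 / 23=2.17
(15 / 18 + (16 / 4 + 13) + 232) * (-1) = -1499 / 6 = -249.83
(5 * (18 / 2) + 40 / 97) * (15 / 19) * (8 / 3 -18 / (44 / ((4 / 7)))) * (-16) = -198048800 / 141911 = -1395.58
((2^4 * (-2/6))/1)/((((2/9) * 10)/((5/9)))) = -4/3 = -1.33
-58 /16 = -29 /8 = -3.62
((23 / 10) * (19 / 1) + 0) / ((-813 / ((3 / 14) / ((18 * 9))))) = -437 / 6146280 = -0.00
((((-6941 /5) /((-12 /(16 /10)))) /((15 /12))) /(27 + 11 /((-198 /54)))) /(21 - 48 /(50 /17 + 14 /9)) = 298463 /499500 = 0.60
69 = 69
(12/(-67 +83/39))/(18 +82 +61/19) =-4446/2480665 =-0.00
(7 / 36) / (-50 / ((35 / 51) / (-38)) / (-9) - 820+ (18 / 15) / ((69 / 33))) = -5635 / 32661768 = -0.00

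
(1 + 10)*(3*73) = 2409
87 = 87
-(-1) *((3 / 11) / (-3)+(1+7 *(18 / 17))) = 1556 / 187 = 8.32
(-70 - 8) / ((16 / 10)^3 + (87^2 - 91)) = -1625 / 155877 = -0.01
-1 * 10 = -10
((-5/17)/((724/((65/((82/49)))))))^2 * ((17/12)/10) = 50721125/1438020244992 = 0.00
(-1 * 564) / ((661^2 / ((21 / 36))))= -329 / 436921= -0.00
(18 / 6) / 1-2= 1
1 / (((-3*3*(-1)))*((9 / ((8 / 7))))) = 8 / 567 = 0.01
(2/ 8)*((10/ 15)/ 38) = 1/ 228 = 0.00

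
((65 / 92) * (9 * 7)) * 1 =44.51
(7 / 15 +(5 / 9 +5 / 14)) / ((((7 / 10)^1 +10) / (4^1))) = 3476 / 6741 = 0.52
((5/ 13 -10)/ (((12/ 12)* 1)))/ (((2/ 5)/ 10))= -3125/ 13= -240.38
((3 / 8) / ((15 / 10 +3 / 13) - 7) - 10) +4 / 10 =-26499 / 2740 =-9.67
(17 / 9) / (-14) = -17 / 126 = -0.13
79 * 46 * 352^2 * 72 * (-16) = -518707740672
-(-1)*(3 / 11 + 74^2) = 60239 / 11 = 5476.27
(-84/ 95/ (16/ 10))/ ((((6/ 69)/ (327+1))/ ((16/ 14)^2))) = -362112/ 133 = -2722.65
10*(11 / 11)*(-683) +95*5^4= 52545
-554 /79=-7.01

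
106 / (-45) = -106 / 45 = -2.36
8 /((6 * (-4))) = -1 /3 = -0.33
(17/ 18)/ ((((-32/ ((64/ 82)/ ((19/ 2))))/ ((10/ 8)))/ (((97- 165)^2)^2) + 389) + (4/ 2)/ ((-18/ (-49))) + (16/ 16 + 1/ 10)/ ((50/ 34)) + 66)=11358856000/ 5546772422677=0.00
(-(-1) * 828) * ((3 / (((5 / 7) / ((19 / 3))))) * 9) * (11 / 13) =10902276 / 65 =167727.32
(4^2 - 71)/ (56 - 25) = -55/ 31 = -1.77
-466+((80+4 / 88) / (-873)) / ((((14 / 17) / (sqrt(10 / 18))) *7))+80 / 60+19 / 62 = -86371 / 186 - 9979 *sqrt(5) / 1882188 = -464.37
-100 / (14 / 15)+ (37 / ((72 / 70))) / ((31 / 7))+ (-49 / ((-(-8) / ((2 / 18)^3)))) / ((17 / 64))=-1065511721 / 10757124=-99.05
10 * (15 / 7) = 150 / 7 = 21.43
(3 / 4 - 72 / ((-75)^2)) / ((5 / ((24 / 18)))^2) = 0.05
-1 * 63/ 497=-9/ 71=-0.13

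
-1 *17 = -17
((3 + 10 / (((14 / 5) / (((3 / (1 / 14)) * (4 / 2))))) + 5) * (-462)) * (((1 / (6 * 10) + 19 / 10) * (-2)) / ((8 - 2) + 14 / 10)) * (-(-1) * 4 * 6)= 65456160 / 37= 1769085.41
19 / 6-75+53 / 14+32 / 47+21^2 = 368776 / 987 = 373.63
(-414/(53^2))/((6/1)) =-69/2809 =-0.02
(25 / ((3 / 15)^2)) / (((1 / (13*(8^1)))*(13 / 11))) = 55000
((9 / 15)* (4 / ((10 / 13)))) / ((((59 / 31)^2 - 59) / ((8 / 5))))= -299832 / 3326125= -0.09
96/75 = 32/25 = 1.28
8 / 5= 1.60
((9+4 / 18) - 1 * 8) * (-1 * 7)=-77 / 9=-8.56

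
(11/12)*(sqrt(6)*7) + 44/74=16.31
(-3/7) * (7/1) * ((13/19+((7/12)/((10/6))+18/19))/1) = -2259/380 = -5.94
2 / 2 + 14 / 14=2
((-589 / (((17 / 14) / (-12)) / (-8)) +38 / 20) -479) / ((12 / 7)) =-55980869 / 2040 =-27441.60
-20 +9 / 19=-371 / 19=-19.53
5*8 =40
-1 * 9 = -9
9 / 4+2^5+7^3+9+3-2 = 1549 / 4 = 387.25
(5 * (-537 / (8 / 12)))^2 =64883025 / 4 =16220756.25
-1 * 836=-836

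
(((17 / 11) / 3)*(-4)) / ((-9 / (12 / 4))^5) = 68 / 8019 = 0.01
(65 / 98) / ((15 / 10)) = 65 / 147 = 0.44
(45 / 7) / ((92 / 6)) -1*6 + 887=283817 / 322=881.42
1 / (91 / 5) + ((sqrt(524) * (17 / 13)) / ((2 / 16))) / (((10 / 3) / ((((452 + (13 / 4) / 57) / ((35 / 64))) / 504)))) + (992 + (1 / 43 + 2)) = 28034768 * sqrt(131) / 2723175 + 3889828 / 3913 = 1111.91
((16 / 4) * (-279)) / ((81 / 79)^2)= -773884 / 729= -1061.57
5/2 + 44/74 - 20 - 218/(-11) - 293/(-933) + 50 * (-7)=-263361055/759462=-346.77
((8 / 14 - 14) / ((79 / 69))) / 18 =-1081 / 1659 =-0.65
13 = 13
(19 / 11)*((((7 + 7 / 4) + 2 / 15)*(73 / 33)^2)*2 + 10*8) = 103625183 / 359370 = 288.35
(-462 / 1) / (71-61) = -231 / 5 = -46.20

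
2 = 2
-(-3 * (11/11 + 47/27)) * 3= 74/3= 24.67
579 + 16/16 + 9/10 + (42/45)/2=17441/30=581.37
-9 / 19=-0.47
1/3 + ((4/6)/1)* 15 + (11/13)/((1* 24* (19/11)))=20459/1976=10.35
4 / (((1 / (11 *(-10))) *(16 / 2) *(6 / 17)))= -935 / 6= -155.83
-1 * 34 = -34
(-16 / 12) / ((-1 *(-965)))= -0.00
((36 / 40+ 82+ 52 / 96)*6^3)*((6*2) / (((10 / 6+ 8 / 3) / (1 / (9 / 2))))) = 720936 / 65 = 11091.32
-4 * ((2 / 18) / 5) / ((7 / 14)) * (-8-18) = 208 / 45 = 4.62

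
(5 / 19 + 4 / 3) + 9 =604 / 57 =10.60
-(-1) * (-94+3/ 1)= -91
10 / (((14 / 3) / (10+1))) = 165 / 7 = 23.57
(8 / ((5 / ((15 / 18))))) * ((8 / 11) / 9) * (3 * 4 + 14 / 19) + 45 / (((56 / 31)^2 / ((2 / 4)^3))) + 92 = 1223899885 / 12870144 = 95.10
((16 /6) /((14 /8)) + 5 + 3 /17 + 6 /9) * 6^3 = 189360 /119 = 1591.26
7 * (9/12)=21/4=5.25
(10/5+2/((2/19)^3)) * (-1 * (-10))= 34335/2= 17167.50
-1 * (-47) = 47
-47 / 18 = -2.61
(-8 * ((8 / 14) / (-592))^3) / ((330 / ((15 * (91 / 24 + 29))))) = 0.00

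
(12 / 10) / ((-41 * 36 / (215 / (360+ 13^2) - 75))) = 3946 / 65067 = 0.06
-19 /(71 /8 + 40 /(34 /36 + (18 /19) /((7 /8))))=-737656 /1110643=-0.66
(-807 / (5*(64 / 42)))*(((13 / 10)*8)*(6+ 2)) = -220311 / 25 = -8812.44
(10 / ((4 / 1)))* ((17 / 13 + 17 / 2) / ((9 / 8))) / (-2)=-425 / 39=-10.90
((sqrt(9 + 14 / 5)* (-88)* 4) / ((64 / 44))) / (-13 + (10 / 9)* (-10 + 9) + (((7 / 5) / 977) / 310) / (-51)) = 58.91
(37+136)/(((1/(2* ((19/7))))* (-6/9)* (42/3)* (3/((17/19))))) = -2941/98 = -30.01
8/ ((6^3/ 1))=1/ 27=0.04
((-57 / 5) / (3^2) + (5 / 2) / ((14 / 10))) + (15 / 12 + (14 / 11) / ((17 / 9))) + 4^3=5218421 / 78540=66.44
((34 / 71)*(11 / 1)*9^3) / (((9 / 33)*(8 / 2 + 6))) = 499851 / 355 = 1408.03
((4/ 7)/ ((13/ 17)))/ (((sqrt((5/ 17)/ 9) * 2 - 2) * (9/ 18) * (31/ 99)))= -257499/ 104377 - 5049 * sqrt(85)/ 104377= -2.91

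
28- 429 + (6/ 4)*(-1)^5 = -805/ 2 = -402.50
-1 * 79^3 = -493039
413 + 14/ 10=2072/ 5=414.40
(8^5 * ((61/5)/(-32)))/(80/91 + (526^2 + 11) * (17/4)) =-372736/35084845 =-0.01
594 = 594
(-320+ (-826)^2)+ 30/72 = 8183477/12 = 681956.42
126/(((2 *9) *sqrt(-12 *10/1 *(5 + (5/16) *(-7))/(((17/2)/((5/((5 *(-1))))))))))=7 *sqrt(51)/45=1.11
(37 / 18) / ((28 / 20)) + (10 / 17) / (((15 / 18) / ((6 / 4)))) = 5413 / 2142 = 2.53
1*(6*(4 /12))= 2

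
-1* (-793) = 793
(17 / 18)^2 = 289 / 324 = 0.89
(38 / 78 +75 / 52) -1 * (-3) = 769 / 156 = 4.93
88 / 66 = 4 / 3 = 1.33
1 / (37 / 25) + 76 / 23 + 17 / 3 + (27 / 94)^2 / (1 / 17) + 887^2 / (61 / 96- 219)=-1698599956237261 / 472889810604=-3591.96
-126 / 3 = -42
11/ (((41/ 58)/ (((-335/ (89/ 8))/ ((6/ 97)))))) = -82927240/ 10947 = -7575.34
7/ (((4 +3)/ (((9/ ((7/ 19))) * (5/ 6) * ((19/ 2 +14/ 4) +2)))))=305.36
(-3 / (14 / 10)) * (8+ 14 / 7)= -150 / 7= -21.43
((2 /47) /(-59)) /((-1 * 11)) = 2 /30503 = 0.00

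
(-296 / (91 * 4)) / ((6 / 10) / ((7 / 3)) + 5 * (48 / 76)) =-0.24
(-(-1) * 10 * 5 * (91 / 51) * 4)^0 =1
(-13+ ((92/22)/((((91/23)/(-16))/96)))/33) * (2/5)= -1369678/55055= -24.88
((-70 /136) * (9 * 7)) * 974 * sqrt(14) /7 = -153405 * sqrt(14) /34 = -16882.03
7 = 7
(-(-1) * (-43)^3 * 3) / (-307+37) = 883.41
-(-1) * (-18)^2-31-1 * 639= -346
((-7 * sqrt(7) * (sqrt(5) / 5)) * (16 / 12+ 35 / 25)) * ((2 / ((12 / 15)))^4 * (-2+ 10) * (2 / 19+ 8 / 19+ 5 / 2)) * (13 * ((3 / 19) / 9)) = -10726625 * sqrt(35) / 12996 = -4883.01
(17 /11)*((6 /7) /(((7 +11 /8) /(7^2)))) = 5712 /737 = 7.75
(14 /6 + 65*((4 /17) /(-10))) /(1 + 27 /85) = 205 /336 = 0.61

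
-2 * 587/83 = -1174/83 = -14.14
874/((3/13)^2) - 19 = 147535/9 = 16392.78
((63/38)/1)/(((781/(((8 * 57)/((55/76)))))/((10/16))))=7182/8591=0.84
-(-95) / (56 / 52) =1235 / 14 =88.21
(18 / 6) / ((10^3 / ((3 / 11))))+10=110009 / 11000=10.00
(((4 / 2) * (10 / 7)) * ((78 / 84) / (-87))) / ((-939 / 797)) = 103610 / 4002957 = 0.03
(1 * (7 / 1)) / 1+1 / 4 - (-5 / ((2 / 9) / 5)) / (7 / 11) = 5153 / 28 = 184.04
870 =870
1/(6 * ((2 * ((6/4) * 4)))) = 1/72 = 0.01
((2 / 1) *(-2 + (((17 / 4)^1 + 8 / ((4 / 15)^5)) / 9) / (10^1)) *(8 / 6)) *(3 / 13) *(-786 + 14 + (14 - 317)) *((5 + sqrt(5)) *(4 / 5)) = -12186845 / 72 - 2437369 *sqrt(5) / 72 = -244957.89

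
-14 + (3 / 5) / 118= -8257 / 590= -13.99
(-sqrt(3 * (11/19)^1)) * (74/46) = -37 * sqrt(627)/437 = -2.12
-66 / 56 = -33 / 28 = -1.18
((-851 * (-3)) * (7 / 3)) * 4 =23828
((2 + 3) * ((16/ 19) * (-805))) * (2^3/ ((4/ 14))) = -1803200/ 19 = -94905.26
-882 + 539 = -343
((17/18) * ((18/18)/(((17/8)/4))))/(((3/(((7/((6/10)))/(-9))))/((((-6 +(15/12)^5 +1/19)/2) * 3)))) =657265/196992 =3.34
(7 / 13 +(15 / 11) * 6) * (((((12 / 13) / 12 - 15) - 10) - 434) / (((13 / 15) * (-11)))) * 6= 669564180 / 265837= 2518.70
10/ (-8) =-5/ 4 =-1.25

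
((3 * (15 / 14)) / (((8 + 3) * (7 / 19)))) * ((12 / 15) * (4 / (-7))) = -1368 / 3773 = -0.36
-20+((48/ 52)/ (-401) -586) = -3159090/ 5213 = -606.00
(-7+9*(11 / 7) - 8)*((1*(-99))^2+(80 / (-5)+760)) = -63270 / 7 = -9038.57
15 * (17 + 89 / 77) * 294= 880740 / 11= 80067.27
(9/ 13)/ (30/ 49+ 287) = 441/ 183209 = 0.00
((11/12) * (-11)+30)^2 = 57121/144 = 396.67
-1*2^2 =-4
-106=-106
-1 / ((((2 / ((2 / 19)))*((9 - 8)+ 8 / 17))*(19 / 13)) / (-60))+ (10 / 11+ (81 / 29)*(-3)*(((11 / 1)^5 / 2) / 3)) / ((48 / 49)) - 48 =-12694063474657 / 55276320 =-229647.41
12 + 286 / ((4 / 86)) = 6161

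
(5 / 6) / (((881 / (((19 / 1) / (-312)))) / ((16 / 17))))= -95 / 1752309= -0.00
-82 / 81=-1.01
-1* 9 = -9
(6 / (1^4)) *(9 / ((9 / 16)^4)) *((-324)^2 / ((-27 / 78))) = -163577856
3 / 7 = 0.43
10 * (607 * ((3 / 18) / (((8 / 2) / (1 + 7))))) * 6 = 12140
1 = 1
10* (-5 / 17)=-50 / 17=-2.94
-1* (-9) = 9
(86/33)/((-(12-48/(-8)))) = -43/297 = -0.14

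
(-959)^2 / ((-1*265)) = -919681 / 265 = -3470.49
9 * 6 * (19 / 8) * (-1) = -513 / 4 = -128.25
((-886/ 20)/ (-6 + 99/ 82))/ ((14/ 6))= 18163/ 4585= 3.96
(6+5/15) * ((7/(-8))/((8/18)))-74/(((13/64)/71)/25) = -269009987/416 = -646658.62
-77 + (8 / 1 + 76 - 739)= -732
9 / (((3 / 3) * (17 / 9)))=81 / 17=4.76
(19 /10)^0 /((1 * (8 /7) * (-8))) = -7 /64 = -0.11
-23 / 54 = -0.43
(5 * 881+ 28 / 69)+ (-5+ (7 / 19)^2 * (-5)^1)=4399.73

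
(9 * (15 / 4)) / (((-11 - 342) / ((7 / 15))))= -63 / 1412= -0.04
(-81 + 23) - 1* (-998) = 940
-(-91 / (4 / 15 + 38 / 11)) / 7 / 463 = 2145 / 284282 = 0.01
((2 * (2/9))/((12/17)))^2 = 0.40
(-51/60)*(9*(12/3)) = -153/5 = -30.60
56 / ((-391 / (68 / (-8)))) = 28 / 23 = 1.22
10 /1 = 10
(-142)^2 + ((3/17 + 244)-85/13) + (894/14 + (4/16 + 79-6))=127093755/6188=20538.75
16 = 16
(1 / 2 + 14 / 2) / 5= 3 / 2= 1.50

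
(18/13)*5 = 90/13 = 6.92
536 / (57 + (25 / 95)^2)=96748 / 10301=9.39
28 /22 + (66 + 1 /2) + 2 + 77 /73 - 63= 12571 /1606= 7.83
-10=-10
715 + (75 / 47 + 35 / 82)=2763405 / 3854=717.02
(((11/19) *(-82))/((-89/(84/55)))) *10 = 13776/1691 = 8.15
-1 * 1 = -1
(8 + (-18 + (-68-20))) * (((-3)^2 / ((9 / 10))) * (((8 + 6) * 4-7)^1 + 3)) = -50960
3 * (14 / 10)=21 / 5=4.20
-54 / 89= -0.61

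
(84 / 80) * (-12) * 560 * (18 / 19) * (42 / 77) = -762048 / 209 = -3646.16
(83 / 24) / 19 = 83 / 456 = 0.18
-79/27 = -2.93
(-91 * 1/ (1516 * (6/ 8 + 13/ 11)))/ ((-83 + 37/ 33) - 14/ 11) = 4719/ 12628280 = 0.00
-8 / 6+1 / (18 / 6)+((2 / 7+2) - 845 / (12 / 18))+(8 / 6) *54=-16719 / 14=-1194.21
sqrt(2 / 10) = sqrt(5) / 5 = 0.45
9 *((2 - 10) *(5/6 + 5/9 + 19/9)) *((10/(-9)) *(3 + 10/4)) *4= 6160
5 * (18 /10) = 9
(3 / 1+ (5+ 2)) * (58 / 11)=580 / 11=52.73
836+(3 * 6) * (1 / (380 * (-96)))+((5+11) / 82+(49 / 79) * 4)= 16516140043 / 19693120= 838.68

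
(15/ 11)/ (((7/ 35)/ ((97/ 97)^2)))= 75/ 11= 6.82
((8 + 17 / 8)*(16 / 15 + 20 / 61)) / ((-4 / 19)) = -163647 / 2440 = -67.07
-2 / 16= -1 / 8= -0.12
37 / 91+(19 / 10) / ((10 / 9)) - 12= -89939 / 9100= -9.88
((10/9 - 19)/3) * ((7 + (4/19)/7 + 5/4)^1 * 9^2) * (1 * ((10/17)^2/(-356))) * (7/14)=7598625/3909592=1.94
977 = 977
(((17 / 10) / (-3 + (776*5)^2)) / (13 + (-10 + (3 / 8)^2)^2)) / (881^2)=34816 / 26372748876735015265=0.00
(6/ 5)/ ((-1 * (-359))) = 6/ 1795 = 0.00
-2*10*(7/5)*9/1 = -252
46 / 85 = 0.54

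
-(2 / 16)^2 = -1 / 64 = -0.02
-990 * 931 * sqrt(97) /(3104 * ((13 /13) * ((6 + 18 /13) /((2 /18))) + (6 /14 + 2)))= -41936895 * sqrt(97) /9729488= -42.45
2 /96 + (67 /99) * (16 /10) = 8741 /7920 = 1.10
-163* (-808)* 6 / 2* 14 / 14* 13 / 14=2568228 / 7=366889.71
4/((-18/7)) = -14/9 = -1.56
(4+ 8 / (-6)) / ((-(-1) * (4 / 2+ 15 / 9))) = 8 / 11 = 0.73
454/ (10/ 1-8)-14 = 213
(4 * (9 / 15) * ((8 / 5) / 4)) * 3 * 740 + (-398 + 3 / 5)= 8669 / 5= 1733.80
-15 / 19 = -0.79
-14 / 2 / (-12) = 7 / 12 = 0.58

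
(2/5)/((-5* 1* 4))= -1/50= -0.02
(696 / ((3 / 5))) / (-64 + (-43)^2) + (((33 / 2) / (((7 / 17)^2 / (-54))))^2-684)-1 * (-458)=3381564890701 / 122451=27615657.62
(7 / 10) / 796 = 7 / 7960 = 0.00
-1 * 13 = -13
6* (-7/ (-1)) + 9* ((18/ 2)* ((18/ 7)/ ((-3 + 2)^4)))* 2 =3210/ 7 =458.57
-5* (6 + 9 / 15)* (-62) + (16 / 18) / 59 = 1086434 / 531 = 2046.02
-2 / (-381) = 2 / 381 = 0.01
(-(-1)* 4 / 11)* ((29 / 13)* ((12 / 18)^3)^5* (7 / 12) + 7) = 15675658348 / 6155681103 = 2.55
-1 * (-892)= 892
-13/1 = -13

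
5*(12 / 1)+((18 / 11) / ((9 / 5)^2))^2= 590560 / 9801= 60.26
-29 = -29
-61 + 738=677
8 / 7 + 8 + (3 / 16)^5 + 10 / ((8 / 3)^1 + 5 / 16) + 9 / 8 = 14300853803 / 1049624576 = 13.62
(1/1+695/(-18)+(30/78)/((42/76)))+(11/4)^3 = -844855/52416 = -16.12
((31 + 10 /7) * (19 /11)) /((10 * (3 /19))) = 81947 /2310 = 35.47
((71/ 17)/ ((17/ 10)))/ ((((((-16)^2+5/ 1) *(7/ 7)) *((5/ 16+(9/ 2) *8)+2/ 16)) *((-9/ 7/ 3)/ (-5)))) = 397600/ 131925321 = 0.00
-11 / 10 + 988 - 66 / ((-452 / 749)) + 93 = 671936 / 565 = 1189.27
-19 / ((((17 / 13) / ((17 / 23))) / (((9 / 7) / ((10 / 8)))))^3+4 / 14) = -3.53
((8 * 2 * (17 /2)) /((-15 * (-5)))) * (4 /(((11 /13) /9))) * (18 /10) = 190944 /1375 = 138.87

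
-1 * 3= -3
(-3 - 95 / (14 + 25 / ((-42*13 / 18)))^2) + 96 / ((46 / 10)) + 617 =20973755817 / 33064823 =634.32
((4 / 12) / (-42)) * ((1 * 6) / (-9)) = 1 / 189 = 0.01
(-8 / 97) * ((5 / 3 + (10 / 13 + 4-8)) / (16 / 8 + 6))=61 / 3783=0.02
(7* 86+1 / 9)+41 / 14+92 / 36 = 25519 / 42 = 607.60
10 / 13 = 0.77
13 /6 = 2.17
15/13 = 1.15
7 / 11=0.64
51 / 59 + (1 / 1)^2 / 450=23009 / 26550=0.87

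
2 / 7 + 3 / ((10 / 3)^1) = 83 / 70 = 1.19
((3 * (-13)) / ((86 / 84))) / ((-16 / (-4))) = -9.52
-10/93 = -0.11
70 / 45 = 14 / 9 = 1.56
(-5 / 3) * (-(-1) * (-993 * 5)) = 8275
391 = 391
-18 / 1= -18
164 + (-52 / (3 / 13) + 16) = -136 / 3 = -45.33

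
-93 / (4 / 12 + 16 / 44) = -3069 / 23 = -133.43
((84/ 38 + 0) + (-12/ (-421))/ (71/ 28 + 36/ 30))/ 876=1546601/ 610787642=0.00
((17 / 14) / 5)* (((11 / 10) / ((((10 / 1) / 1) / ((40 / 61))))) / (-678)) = -187 / 7237650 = -0.00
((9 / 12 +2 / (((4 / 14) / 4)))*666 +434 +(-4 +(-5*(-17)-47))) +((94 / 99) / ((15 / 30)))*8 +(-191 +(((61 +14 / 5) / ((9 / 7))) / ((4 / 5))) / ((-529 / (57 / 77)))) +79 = 4088835475 / 209484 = 19518.61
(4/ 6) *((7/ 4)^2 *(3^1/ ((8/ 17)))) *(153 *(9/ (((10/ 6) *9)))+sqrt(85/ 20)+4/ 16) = 833 *sqrt(17)/ 128+1533553/ 1280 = 1224.92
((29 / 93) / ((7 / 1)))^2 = 841 / 423801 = 0.00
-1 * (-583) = 583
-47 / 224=-0.21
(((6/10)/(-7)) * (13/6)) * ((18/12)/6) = -13/280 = -0.05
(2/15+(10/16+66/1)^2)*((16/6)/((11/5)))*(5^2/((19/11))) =106536575/1368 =77877.61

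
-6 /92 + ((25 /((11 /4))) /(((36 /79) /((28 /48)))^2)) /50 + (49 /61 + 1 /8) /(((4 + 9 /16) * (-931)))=22755153276521 /97872435416448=0.23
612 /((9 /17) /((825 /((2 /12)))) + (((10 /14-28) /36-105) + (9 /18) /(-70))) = -360498600 /62300857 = -5.79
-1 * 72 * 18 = -1296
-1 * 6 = -6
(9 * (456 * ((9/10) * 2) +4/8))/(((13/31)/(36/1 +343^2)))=2074358357.65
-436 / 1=-436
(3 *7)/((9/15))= 35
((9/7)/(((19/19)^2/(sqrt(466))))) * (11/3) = 33 * sqrt(466)/7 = 101.77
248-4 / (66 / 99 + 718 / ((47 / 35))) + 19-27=4528899 / 18871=239.99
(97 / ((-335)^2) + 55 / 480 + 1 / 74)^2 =2642671321072561 / 158900455578240000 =0.02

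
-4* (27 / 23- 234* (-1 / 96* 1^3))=-1329 / 92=-14.45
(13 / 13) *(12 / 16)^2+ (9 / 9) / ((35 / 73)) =1483 / 560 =2.65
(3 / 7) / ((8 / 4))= 3 / 14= 0.21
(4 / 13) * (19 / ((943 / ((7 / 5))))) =532 / 61295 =0.01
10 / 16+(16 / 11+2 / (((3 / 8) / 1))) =1957 / 264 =7.41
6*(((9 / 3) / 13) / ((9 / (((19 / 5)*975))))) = 570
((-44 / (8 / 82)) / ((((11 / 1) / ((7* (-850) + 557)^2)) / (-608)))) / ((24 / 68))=6162645729712 / 3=2054215243237.33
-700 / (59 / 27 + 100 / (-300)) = -378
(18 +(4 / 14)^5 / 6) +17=35.00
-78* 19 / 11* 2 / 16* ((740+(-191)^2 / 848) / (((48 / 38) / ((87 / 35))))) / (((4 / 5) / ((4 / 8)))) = -271105632291 / 16715776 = -16218.55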